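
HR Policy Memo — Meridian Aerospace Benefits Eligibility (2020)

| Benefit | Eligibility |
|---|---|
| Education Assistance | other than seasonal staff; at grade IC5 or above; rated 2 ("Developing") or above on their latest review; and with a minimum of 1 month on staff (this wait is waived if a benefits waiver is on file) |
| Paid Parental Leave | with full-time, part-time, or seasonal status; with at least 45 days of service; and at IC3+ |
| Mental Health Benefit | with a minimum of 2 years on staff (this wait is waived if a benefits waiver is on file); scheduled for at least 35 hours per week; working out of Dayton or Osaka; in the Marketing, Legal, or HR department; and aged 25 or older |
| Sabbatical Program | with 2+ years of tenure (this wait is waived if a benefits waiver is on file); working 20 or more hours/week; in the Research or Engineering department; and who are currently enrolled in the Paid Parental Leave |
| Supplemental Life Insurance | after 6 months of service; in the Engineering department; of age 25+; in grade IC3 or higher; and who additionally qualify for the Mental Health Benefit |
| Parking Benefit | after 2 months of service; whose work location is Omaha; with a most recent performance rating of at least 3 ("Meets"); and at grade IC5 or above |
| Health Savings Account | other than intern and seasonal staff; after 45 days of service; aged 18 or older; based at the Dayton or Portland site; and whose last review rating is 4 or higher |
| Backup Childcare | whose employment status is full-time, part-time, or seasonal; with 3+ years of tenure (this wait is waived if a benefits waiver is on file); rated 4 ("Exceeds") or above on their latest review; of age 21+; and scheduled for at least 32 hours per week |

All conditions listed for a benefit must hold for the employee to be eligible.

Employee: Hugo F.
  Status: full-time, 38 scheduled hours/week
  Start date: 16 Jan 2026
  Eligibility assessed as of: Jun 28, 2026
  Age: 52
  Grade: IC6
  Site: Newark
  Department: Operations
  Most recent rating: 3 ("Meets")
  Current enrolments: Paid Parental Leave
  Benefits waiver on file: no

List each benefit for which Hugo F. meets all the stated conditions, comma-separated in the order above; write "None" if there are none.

Education Assistance, Paid Parental Leave

Service from 16 Jan 2026 to Jun 28, 2026: 163 days.
Education Assistance — status full-time ✓ (not excluded); grade IC6 ≥ IC5 ✓; rating 3 ≥ 2 ✓; no waiver, service 163 days ≥ 1 month (≈30 days) ✓ → eligible.
Paid Parental Leave — status full-time ✓; service 163 days ≥ 45 days ✓; grade IC6 ≥ IC3 ✓ → eligible.
Mental Health Benefit — no waiver, service 163 days < 2 years (≈730 days) ✗ → not eligible.
Sabbatical Program — no waiver, service 163 days < 2 years (≈730 days) ✗ → not eligible.
Supplemental Life Insurance — service 163 days < 6 months (≈180 days) ✗ → not eligible.
Parking Benefit — service 163 days ≥ 2 months (≈60 days) ✓; site Newark ✗ (not Omaha) → not eligible.
Health Savings Account — status full-time ✓ (not excluded); service 163 days ≥ 45 days ✓; age 52 ≥ 18 ✓; site Newark ✗ (not Dayton or Portland) → not eligible.
Backup Childcare — status full-time ✓; no waiver, service 163 days < 3 years (≈1095 days) ✗ → not eligible.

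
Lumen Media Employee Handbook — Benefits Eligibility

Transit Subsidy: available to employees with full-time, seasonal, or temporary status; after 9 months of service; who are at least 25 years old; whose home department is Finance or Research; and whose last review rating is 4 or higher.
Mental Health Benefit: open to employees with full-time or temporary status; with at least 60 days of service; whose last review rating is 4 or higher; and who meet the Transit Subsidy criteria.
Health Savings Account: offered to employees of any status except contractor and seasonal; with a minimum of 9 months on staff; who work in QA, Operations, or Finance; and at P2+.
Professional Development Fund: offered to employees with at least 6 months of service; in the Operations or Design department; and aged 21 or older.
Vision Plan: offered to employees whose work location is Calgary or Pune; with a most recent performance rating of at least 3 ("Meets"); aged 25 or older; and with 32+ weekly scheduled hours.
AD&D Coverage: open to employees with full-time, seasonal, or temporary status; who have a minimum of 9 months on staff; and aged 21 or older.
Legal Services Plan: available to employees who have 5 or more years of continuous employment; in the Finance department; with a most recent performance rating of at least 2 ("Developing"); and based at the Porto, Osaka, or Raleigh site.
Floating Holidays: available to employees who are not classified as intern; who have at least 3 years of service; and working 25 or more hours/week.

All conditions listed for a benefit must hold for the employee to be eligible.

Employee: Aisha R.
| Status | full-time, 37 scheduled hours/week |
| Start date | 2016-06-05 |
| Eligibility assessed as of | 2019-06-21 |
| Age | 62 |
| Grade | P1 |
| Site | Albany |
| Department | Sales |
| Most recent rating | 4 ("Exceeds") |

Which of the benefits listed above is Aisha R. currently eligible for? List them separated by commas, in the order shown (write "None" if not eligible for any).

AD&D Coverage, Floating Holidays

Service from 2016-06-05 to 2019-06-21: 1111 days.
Transit Subsidy — status full-time ✓; service 1111 days ≥ 9 months (≈270 days) ✓; age 62 ≥ 25 ✓; dept Sales ✗ → not eligible.
Mental Health Benefit — status full-time ✓; service 1111 days ≥ 60 days ✓; rating 4 ≥ 4 ✓; not eligible for Transit Subsidy ✗ → not eligible.
Health Savings Account — status full-time ✓ (not excluded); service 1111 days ≥ 9 months (≈270 days) ✓; dept Sales ✗ → not eligible.
Professional Development Fund — service 1111 days ≥ 6 months (≈180 days) ✓; dept Sales ✗ → not eligible.
Vision Plan — site Albany ✗ (not Calgary or Pune) → not eligible.
AD&D Coverage — status full-time ✓; service 1111 days ≥ 9 months (≈270 days) ✓; age 62 ≥ 21 ✓ → eligible.
Legal Services Plan — service 1111 days < 5 years (≈1825 days) ✗ → not eligible.
Floating Holidays — status full-time ✓ (not excluded); service 1111 days ≥ 3 years (≈1095 days) ✓; 37 hrs/wk ≥ 25 ✓ → eligible.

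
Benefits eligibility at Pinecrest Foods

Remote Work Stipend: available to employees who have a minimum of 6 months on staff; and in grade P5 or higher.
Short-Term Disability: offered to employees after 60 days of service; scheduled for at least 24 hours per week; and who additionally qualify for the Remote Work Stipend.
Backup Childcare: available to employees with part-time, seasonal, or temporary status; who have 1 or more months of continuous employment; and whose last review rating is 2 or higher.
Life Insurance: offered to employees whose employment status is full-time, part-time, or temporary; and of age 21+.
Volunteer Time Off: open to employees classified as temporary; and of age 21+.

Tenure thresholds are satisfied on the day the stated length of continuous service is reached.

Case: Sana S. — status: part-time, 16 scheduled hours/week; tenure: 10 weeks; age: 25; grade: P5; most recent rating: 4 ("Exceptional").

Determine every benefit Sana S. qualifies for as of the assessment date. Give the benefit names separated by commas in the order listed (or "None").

Remote Work Stipend — service 10 weeks < 6 months (≈180 days) ✗ → not eligible.
Short-Term Disability — service 10 weeks ≥ 60 days ✓; 16 hrs/wk < 24 ✗ → not eligible.
Backup Childcare — status part-time ✓; service 10 weeks ≥ 1 month (≈30 days) ✓; rating 4 ≥ 2 ✓ → eligible.
Life Insurance — status part-time ✓; age 25 ≥ 21 ✓ → eligible.
Volunteer Time Off — status part-time ✗ (requires temporary) → not eligible.

Backup Childcare, Life Insurance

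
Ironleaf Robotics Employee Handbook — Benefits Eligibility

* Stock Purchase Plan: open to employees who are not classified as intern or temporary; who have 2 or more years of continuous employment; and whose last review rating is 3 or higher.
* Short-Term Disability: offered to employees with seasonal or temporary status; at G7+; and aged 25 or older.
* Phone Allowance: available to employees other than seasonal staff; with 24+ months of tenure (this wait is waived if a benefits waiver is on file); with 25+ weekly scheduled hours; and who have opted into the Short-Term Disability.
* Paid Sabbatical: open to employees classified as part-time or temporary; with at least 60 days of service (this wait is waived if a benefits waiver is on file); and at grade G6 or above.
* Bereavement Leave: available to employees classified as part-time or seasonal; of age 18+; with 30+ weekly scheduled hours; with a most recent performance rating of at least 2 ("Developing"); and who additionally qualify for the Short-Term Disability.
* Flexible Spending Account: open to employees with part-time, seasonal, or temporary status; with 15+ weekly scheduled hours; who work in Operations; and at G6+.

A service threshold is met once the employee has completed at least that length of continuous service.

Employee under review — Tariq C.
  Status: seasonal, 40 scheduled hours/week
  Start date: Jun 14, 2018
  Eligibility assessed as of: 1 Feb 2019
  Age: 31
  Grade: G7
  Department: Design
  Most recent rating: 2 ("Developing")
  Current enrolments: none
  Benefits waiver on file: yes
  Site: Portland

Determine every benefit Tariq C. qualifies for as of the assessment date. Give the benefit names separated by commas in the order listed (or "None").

Service from Jun 14, 2018 to 1 Feb 2019: 232 days.
Stock Purchase Plan — status seasonal ✓ (not excluded); service 232 days < 2 years (≈730 days) ✗ → not eligible.
Short-Term Disability — status seasonal ✓; grade G7 ≥ G7 ✓; age 31 ≥ 25 ✓ → eligible.
Phone Allowance — status seasonal ✗ (excluded) → not eligible.
Paid Sabbatical — status seasonal ✗ (requires part-time or temporary) → not eligible.
Bereavement Leave — status seasonal ✓; age 31 ≥ 18 ✓; 40 hrs/wk ≥ 30 ✓; rating 2 ≥ 2 ✓; eligible for Short-Term Disability ✓ → eligible.
Flexible Spending Account — status seasonal ✓; 40 hrs/wk ≥ 15 ✓; dept Design ✗ → not eligible.

Short-Term Disability, Bereavement Leave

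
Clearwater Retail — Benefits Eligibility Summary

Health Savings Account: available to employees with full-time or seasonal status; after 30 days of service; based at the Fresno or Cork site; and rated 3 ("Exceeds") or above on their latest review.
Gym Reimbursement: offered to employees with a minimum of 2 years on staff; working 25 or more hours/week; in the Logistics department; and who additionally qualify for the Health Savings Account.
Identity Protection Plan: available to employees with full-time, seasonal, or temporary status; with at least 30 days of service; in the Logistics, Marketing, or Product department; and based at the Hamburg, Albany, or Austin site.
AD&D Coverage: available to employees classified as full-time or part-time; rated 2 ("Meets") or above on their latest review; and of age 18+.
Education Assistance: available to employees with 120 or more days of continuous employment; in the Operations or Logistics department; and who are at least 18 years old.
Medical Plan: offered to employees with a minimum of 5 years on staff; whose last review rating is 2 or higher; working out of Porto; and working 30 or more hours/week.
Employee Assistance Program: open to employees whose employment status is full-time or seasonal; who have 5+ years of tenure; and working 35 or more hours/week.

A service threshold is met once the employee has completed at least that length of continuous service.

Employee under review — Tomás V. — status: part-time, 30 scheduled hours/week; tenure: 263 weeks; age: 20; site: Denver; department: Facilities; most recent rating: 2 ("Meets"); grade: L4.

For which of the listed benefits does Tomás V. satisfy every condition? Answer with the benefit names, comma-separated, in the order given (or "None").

Health Savings Account — status part-time ✗ (requires full-time or seasonal) → not eligible.
Gym Reimbursement — service 263 weeks ≥ 2 years (≈730 days) ✓; 30 hrs/wk ≥ 25 ✓; dept Facilities ✗ → not eligible.
Identity Protection Plan — status part-time ✗ (requires full-time, seasonal, or temporary) → not eligible.
AD&D Coverage — status part-time ✓; rating 2 ≥ 2 ✓; age 20 ≥ 18 ✓ → eligible.
Education Assistance — service 263 weeks ≥ 120 days ✓; dept Facilities ✗ → not eligible.
Medical Plan — service 263 weeks ≥ 5 years (≈1825 days) ✓; rating 2 ≥ 2 ✓; site Denver ✗ (not Porto) → not eligible.
Employee Assistance Program — status part-time ✗ (requires full-time or seasonal) → not eligible.

AD&D Coverage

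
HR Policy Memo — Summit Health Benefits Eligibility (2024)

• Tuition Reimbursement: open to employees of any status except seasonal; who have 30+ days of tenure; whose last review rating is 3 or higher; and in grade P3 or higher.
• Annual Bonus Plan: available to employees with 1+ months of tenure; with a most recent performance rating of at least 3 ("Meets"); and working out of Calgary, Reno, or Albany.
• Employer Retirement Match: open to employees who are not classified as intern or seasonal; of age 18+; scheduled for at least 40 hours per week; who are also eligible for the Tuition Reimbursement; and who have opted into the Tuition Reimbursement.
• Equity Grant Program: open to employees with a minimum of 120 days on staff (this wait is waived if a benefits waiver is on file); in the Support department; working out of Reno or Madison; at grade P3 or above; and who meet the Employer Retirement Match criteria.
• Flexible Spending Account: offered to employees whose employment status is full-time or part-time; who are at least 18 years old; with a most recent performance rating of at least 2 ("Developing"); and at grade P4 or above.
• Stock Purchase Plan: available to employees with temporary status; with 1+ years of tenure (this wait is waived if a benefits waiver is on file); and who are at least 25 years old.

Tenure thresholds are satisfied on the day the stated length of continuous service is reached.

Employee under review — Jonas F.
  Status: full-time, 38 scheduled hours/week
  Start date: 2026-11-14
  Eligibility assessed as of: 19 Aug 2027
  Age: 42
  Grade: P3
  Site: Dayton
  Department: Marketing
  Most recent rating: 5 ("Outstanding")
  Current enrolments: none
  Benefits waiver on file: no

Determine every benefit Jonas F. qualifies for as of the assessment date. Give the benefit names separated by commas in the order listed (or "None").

Tuition Reimbursement

Service from 2026-11-14 to 19 Aug 2027: 278 days.
Tuition Reimbursement — status full-time ✓ (not excluded); service 278 days ≥ 30 days ✓; rating 5 ≥ 3 ✓; grade P3 ≥ P3 ✓ → eligible.
Annual Bonus Plan — service 278 days ≥ 1 month (≈30 days) ✓; rating 5 ≥ 3 ✓; site Dayton ✗ (not Calgary, Reno, or Albany) → not eligible.
Employer Retirement Match — status full-time ✓ (not excluded); age 42 ≥ 18 ✓; 38 hrs/wk < 40 ✗ → not eligible.
Equity Grant Program — no waiver, service 278 days ≥ 120 days ✓; dept Marketing ✗ → not eligible.
Flexible Spending Account — status full-time ✓; age 42 ≥ 18 ✓; rating 5 ≥ 2 ✓; grade P3 < P4 ✗ → not eligible.
Stock Purchase Plan — status full-time ✗ (requires temporary) → not eligible.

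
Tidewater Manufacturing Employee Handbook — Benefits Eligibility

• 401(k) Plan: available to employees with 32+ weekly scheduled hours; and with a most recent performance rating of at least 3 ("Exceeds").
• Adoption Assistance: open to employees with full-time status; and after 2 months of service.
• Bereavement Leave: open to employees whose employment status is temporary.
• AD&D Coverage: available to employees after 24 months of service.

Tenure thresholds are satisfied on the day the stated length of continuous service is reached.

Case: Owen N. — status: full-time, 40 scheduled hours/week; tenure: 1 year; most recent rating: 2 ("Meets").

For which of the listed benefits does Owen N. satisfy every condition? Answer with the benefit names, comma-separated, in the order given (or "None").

Adoption Assistance

401(k) Plan — 40 hrs/wk ≥ 32 ✓; rating 2 < 3 ✗ → not eligible.
Adoption Assistance — status full-time ✓; service 1 year ≥ 2 months (≈60 days) ✓ → eligible.
Bereavement Leave — status full-time ✗ (requires temporary) → not eligible.
AD&D Coverage — service 1 year < 24 months (≈720 days) ✗ → not eligible.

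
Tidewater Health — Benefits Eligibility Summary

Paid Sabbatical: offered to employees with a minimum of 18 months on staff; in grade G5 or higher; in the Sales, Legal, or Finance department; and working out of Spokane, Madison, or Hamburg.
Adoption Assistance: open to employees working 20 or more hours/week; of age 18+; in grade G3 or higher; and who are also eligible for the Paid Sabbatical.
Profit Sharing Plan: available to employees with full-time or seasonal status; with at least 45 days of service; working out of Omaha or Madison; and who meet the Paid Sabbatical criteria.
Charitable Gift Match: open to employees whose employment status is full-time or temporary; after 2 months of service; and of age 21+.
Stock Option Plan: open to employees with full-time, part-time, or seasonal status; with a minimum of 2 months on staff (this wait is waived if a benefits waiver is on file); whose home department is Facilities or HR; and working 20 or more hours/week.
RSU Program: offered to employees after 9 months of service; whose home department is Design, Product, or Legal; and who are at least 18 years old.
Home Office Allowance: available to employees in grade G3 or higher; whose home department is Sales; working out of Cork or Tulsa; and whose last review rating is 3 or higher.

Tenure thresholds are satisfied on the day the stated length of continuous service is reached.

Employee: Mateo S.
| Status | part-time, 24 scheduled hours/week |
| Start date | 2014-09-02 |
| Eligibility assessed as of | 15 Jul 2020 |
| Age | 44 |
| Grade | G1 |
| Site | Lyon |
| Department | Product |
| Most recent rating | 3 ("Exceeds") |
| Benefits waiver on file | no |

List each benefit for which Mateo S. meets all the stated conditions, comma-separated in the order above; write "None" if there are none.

RSU Program

Service from 2014-09-02 to 15 Jul 2020: 2143 days.
Paid Sabbatical — service 2143 days ≥ 18 months (≈540 days) ✓; grade G1 < G5 ✗ → not eligible.
Adoption Assistance — 24 hrs/wk ≥ 20 ✓; age 44 ≥ 18 ✓; grade G1 < G3 ✗ → not eligible.
Profit Sharing Plan — status part-time ✗ (requires full-time or seasonal) → not eligible.
Charitable Gift Match — status part-time ✗ (requires full-time or temporary) → not eligible.
Stock Option Plan — status part-time ✓; no waiver, service 2143 days ≥ 2 months (≈60 days) ✓; dept Product ✗ → not eligible.
RSU Program — service 2143 days ≥ 9 months (≈270 days) ✓; dept Product ✓; age 44 ≥ 18 ✓ → eligible.
Home Office Allowance — grade G1 < G3 ✗ → not eligible.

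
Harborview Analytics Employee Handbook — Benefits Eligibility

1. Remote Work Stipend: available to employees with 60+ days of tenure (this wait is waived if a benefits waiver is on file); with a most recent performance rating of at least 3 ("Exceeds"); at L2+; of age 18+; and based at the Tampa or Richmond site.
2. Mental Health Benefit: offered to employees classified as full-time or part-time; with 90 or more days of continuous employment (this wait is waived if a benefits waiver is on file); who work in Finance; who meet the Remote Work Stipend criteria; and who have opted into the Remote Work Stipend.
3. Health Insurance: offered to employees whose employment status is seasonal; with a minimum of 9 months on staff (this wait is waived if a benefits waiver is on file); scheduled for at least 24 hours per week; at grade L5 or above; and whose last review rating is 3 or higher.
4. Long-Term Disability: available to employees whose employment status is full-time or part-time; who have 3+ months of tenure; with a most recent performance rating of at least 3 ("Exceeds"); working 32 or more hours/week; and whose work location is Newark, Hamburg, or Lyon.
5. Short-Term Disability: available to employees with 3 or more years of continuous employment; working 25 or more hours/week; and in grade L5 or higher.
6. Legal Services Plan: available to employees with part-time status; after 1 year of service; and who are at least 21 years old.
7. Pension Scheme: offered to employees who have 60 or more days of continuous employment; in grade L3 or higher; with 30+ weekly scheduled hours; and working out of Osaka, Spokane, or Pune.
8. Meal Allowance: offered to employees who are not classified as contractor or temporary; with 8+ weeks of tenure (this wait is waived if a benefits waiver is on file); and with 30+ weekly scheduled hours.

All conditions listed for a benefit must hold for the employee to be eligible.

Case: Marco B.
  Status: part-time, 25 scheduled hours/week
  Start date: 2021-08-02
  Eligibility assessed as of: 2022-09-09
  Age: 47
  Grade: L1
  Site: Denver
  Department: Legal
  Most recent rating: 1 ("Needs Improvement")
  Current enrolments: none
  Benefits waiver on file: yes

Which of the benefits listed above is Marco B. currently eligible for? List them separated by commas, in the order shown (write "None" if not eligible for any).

Service from 2021-08-02 to 2022-09-09: 403 days.
Remote Work Stipend — benefits waiver on file ✓; rating 1 < 3 ✗ → not eligible.
Mental Health Benefit — status part-time ✓; benefits waiver on file ✓; dept Legal ✗ → not eligible.
Health Insurance — status part-time ✗ (requires seasonal) → not eligible.
Long-Term Disability — status part-time ✓; service 403 days ≥ 3 months (≈90 days) ✓; rating 1 < 3 ✗ → not eligible.
Short-Term Disability — service 403 days < 3 years (≈1095 days) ✗ → not eligible.
Legal Services Plan — status part-time ✓; service 403 days ≥ 1 year (≈365 days) ✓; age 47 ≥ 21 ✓ → eligible.
Pension Scheme — service 403 days ≥ 60 days ✓; grade L1 < L3 ✗ → not eligible.
Meal Allowance — status part-time ✓ (not excluded); benefits waiver on file ✓; 25 hrs/wk < 30 ✗ → not eligible.

Legal Services Plan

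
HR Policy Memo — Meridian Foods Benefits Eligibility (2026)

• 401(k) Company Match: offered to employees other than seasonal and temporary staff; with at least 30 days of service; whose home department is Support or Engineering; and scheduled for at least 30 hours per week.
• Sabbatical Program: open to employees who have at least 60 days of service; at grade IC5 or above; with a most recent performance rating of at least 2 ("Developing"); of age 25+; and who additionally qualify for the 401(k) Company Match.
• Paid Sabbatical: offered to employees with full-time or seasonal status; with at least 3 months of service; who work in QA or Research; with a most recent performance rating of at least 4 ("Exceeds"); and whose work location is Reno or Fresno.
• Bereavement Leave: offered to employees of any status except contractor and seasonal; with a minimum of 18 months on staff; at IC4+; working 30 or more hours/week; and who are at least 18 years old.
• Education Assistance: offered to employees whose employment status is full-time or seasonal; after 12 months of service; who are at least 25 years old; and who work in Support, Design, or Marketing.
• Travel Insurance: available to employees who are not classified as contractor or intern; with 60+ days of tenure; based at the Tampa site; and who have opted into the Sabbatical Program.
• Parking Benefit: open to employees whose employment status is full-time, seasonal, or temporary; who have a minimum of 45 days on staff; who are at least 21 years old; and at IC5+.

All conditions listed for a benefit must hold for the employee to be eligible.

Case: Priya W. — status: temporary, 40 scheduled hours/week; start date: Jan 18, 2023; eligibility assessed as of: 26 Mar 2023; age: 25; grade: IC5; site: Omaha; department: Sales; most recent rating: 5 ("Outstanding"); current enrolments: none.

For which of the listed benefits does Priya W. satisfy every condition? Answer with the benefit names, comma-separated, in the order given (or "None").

Parking Benefit

Service from Jan 18, 2023 to 26 Mar 2023: 67 days.
401(k) Company Match — status temporary ✗ (excluded) → not eligible.
Sabbatical Program — service 67 days ≥ 60 days ✓; grade IC5 ≥ IC5 ✓; rating 5 ≥ 2 ✓; age 25 ≥ 25 ✓; not eligible for 401(k) Company Match ✗ → not eligible.
Paid Sabbatical — status temporary ✗ (requires full-time or seasonal) → not eligible.
Bereavement Leave — status temporary ✓ (not excluded); service 67 days < 18 months (≈540 days) ✗ → not eligible.
Education Assistance — status temporary ✗ (requires full-time or seasonal) → not eligible.
Travel Insurance — status temporary ✓ (not excluded); service 67 days ≥ 60 days ✓; site Omaha ✗ (not Tampa) → not eligible.
Parking Benefit — status temporary ✓; service 67 days ≥ 45 days ✓; age 25 ≥ 21 ✓; grade IC5 ≥ IC5 ✓ → eligible.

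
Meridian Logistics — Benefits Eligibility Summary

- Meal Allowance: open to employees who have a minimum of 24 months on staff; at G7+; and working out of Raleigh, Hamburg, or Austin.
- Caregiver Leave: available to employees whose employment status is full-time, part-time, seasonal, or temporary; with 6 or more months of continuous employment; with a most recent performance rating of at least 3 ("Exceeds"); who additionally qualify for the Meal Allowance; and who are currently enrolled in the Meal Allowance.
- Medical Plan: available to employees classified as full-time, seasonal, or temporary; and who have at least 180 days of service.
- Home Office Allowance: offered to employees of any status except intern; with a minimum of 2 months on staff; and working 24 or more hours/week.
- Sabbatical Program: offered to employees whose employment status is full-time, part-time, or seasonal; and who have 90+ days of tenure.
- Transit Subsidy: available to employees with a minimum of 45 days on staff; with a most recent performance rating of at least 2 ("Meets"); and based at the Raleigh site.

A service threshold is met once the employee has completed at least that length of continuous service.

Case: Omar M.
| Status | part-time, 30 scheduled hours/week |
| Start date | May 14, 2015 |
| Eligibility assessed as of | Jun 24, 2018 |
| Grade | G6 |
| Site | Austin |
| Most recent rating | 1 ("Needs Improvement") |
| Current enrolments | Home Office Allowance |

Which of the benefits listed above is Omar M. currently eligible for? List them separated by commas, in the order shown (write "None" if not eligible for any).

Home Office Allowance, Sabbatical Program

Service from May 14, 2015 to Jun 24, 2018: 1137 days.
Meal Allowance — service 1137 days ≥ 24 months (≈720 days) ✓; grade G6 < G7 ✗ → not eligible.
Caregiver Leave — status part-time ✓; service 1137 days ≥ 6 months (≈180 days) ✓; rating 1 < 3 ✗ → not eligible.
Medical Plan — status part-time ✗ (requires full-time, seasonal, or temporary) → not eligible.
Home Office Allowance — status part-time ✓ (not excluded); service 1137 days ≥ 2 months (≈60 days) ✓; 30 hrs/wk ≥ 24 ✓ → eligible.
Sabbatical Program — status part-time ✓; service 1137 days ≥ 90 days ✓ → eligible.
Transit Subsidy — service 1137 days ≥ 45 days ✓; rating 1 < 2 ✗ → not eligible.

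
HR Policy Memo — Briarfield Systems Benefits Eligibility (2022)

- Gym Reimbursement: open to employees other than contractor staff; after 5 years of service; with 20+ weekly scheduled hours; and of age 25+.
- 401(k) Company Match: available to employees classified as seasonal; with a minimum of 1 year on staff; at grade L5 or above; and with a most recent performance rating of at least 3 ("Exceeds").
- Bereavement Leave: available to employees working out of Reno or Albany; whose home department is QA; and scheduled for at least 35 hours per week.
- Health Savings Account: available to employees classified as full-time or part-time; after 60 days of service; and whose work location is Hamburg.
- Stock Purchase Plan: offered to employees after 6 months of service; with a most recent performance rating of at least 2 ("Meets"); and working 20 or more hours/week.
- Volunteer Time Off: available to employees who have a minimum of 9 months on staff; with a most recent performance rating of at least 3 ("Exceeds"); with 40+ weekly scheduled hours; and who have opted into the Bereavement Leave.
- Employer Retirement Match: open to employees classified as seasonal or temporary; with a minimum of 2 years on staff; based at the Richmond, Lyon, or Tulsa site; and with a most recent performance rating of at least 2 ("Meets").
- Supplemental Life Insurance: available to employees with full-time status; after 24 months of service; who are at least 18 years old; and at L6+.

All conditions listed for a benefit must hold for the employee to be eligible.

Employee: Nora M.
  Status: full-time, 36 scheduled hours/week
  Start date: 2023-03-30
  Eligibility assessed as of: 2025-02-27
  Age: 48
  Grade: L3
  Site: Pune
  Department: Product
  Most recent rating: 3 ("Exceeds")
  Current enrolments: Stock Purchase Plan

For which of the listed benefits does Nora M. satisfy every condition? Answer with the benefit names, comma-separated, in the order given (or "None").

Stock Purchase Plan

Service from 2023-03-30 to 2025-02-27: 700 days.
Gym Reimbursement — status full-time ✓ (not excluded); service 700 days < 5 years (≈1825 days) ✗ → not eligible.
401(k) Company Match — status full-time ✗ (requires seasonal) → not eligible.
Bereavement Leave — site Pune ✗ (not Reno or Albany) → not eligible.
Health Savings Account — status full-time ✓; service 700 days ≥ 60 days ✓; site Pune ✗ (not Hamburg) → not eligible.
Stock Purchase Plan — service 700 days ≥ 6 months (≈180 days) ✓; rating 3 ≥ 2 ✓; 36 hrs/wk ≥ 20 ✓ → eligible.
Volunteer Time Off — service 700 days ≥ 9 months (≈270 days) ✓; rating 3 ≥ 3 ✓; 36 hrs/wk < 40 ✗ → not eligible.
Employer Retirement Match — status full-time ✗ (requires seasonal or temporary) → not eligible.
Supplemental Life Insurance — status full-time ✓; service 700 days < 24 months (≈720 days) ✗ → not eligible.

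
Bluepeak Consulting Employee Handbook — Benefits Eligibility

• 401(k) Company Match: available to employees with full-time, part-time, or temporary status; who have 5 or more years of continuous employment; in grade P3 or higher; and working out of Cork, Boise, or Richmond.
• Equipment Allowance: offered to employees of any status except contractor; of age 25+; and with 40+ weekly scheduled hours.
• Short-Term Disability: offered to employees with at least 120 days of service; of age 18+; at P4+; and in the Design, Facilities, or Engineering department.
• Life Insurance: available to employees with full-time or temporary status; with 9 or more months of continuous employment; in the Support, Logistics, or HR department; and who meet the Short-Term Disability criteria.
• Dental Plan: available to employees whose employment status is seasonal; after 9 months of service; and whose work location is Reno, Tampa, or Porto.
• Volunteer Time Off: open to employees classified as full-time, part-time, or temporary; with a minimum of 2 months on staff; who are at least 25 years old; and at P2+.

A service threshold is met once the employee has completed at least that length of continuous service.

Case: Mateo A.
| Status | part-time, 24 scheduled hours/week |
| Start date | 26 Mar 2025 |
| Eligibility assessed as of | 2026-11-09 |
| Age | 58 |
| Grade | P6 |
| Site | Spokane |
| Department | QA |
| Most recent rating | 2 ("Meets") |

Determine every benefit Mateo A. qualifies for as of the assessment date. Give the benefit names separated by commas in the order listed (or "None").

Volunteer Time Off

Service from 26 Mar 2025 to 2026-11-09: 593 days.
401(k) Company Match — status part-time ✓; service 593 days < 5 years (≈1825 days) ✗ → not eligible.
Equipment Allowance — status part-time ✓ (not excluded); age 58 ≥ 25 ✓; 24 hrs/wk < 40 ✗ → not eligible.
Short-Term Disability — service 593 days ≥ 120 days ✓; age 58 ≥ 18 ✓; grade P6 ≥ P4 ✓; dept QA ✗ → not eligible.
Life Insurance — status part-time ✗ (requires full-time or temporary) → not eligible.
Dental Plan — status part-time ✗ (requires seasonal) → not eligible.
Volunteer Time Off — status part-time ✓; service 593 days ≥ 2 months (≈60 days) ✓; age 58 ≥ 25 ✓; grade P6 ≥ P2 ✓ → eligible.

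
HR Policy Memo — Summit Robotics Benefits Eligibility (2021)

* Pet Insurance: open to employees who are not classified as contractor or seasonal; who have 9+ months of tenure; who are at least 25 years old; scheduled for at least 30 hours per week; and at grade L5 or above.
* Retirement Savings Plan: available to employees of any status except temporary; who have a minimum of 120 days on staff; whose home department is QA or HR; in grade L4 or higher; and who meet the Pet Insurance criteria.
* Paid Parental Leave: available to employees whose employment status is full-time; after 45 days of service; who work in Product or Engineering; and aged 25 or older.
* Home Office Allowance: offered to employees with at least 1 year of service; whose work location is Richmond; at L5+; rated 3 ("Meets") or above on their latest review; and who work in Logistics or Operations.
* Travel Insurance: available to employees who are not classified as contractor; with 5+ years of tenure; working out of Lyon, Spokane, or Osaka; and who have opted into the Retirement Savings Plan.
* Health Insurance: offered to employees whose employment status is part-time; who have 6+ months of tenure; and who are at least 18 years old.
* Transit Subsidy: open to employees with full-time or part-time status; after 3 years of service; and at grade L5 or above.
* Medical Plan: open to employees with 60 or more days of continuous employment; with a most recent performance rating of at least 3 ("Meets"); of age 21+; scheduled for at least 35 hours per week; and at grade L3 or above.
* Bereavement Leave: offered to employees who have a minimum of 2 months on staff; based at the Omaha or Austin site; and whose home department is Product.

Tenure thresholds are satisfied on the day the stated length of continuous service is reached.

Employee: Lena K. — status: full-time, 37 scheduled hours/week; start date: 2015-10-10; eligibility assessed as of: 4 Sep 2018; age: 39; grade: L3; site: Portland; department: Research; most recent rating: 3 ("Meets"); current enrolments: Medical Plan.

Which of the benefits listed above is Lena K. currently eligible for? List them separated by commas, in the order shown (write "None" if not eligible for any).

Medical Plan

Service from 2015-10-10 to 4 Sep 2018: 1060 days.
Pet Insurance — status full-time ✓ (not excluded); service 1060 days ≥ 9 months (≈270 days) ✓; age 39 ≥ 25 ✓; 37 hrs/wk ≥ 30 ✓; grade L3 < L5 ✗ → not eligible.
Retirement Savings Plan — status full-time ✓ (not excluded); service 1060 days ≥ 120 days ✓; dept Research ✗ → not eligible.
Paid Parental Leave — status full-time ✓; service 1060 days ≥ 45 days ✓; dept Research ✗ → not eligible.
Home Office Allowance — service 1060 days ≥ 1 year (≈365 days) ✓; site Portland ✗ (not Richmond) → not eligible.
Travel Insurance — status full-time ✓ (not excluded); service 1060 days < 5 years (≈1825 days) ✗ → not eligible.
Health Insurance — status full-time ✗ (requires part-time) → not eligible.
Transit Subsidy — status full-time ✓; service 1060 days < 3 years (≈1095 days) ✗ → not eligible.
Medical Plan — service 1060 days ≥ 60 days ✓; rating 3 ≥ 3 ✓; age 39 ≥ 21 ✓; 37 hrs/wk ≥ 35 ✓; grade L3 ≥ L3 ✓ → eligible.
Bereavement Leave — service 1060 days ≥ 2 months (≈60 days) ✓; site Portland ✗ (not Omaha or Austin) → not eligible.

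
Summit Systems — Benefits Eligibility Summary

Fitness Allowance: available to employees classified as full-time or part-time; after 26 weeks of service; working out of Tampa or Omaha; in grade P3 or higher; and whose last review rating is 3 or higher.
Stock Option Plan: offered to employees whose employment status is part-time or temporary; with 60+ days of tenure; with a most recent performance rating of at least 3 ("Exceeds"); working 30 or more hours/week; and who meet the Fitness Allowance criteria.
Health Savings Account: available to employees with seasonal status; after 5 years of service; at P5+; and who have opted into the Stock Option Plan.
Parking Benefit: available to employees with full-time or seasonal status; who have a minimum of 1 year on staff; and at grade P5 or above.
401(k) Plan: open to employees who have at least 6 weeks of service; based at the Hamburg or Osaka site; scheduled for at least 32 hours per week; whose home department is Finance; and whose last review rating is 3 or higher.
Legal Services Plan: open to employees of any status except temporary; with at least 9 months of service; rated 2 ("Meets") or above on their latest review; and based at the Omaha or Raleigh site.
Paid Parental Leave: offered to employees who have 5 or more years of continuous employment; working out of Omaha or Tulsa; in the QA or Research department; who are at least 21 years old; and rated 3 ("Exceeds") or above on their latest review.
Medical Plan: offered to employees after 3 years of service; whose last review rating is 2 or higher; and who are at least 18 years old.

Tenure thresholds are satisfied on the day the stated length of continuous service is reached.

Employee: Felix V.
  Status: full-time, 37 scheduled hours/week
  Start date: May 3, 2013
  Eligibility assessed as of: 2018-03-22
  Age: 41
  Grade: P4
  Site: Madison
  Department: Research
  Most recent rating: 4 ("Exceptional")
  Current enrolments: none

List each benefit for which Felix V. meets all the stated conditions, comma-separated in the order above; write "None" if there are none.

Medical Plan

Service from May 3, 2013 to 2018-03-22: 1784 days.
Fitness Allowance — status full-time ✓; service 1784 days ≥ 26 weeks (≈182 days) ✓; site Madison ✗ (not Tampa or Omaha) → not eligible.
Stock Option Plan — status full-time ✗ (requires part-time or temporary) → not eligible.
Health Savings Account — status full-time ✗ (requires seasonal) → not eligible.
Parking Benefit — status full-time ✓; service 1784 days ≥ 1 year (≈365 days) ✓; grade P4 < P5 ✗ → not eligible.
401(k) Plan — service 1784 days ≥ 6 weeks (≈42 days) ✓; site Madison ✗ (not Hamburg or Osaka) → not eligible.
Legal Services Plan — status full-time ✓ (not excluded); service 1784 days ≥ 9 months (≈270 days) ✓; rating 4 ≥ 2 ✓; site Madison ✗ (not Omaha or Raleigh) → not eligible.
Paid Parental Leave — service 1784 days < 5 years (≈1825 days) ✗ → not eligible.
Medical Plan — service 1784 days ≥ 3 years (≈1095 days) ✓; rating 4 ≥ 2 ✓; age 41 ≥ 18 ✓ → eligible.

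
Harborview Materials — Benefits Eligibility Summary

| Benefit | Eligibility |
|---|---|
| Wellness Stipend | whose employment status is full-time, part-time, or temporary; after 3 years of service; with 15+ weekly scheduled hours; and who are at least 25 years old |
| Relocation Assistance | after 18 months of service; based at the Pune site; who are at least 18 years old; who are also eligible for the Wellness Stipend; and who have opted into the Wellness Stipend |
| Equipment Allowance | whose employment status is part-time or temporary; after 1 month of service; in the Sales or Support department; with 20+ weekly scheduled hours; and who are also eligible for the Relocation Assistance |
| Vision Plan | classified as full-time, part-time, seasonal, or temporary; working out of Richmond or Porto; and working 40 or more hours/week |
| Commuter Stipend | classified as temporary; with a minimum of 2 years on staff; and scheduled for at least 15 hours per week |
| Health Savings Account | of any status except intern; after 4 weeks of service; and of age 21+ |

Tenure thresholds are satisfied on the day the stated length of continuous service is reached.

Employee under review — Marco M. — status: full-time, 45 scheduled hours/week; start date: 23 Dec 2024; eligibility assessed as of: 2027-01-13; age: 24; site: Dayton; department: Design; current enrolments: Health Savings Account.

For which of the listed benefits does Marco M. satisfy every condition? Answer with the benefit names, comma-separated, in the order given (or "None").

Service from 23 Dec 2024 to 2027-01-13: 751 days.
Wellness Stipend — status full-time ✓; service 751 days < 3 years (≈1095 days) ✗ → not eligible.
Relocation Assistance — service 751 days ≥ 18 months (≈540 days) ✓; site Dayton ✗ (not Pune) → not eligible.
Equipment Allowance — status full-time ✗ (requires part-time or temporary) → not eligible.
Vision Plan — status full-time ✓; site Dayton ✗ (not Richmond or Porto) → not eligible.
Commuter Stipend — status full-time ✗ (requires temporary) → not eligible.
Health Savings Account — status full-time ✓ (not excluded); service 751 days ≥ 4 weeks (≈28 days) ✓; age 24 ≥ 21 ✓ → eligible.

Health Savings Account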